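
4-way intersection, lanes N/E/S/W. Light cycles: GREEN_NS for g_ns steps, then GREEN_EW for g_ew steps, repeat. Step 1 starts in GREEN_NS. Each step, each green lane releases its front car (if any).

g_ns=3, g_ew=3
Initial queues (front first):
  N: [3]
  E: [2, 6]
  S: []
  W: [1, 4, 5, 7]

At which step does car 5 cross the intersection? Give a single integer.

Step 1 [NS]: N:car3-GO,E:wait,S:empty,W:wait | queues: N=0 E=2 S=0 W=4
Step 2 [NS]: N:empty,E:wait,S:empty,W:wait | queues: N=0 E=2 S=0 W=4
Step 3 [NS]: N:empty,E:wait,S:empty,W:wait | queues: N=0 E=2 S=0 W=4
Step 4 [EW]: N:wait,E:car2-GO,S:wait,W:car1-GO | queues: N=0 E=1 S=0 W=3
Step 5 [EW]: N:wait,E:car6-GO,S:wait,W:car4-GO | queues: N=0 E=0 S=0 W=2
Step 6 [EW]: N:wait,E:empty,S:wait,W:car5-GO | queues: N=0 E=0 S=0 W=1
Step 7 [NS]: N:empty,E:wait,S:empty,W:wait | queues: N=0 E=0 S=0 W=1
Step 8 [NS]: N:empty,E:wait,S:empty,W:wait | queues: N=0 E=0 S=0 W=1
Step 9 [NS]: N:empty,E:wait,S:empty,W:wait | queues: N=0 E=0 S=0 W=1
Step 10 [EW]: N:wait,E:empty,S:wait,W:car7-GO | queues: N=0 E=0 S=0 W=0
Car 5 crosses at step 6

6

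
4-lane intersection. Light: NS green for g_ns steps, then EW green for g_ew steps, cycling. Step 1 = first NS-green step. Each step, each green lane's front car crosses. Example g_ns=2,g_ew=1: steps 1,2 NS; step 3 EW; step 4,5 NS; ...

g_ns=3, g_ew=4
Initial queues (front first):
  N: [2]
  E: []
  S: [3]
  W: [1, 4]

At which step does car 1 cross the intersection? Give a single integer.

Step 1 [NS]: N:car2-GO,E:wait,S:car3-GO,W:wait | queues: N=0 E=0 S=0 W=2
Step 2 [NS]: N:empty,E:wait,S:empty,W:wait | queues: N=0 E=0 S=0 W=2
Step 3 [NS]: N:empty,E:wait,S:empty,W:wait | queues: N=0 E=0 S=0 W=2
Step 4 [EW]: N:wait,E:empty,S:wait,W:car1-GO | queues: N=0 E=0 S=0 W=1
Step 5 [EW]: N:wait,E:empty,S:wait,W:car4-GO | queues: N=0 E=0 S=0 W=0
Car 1 crosses at step 4

4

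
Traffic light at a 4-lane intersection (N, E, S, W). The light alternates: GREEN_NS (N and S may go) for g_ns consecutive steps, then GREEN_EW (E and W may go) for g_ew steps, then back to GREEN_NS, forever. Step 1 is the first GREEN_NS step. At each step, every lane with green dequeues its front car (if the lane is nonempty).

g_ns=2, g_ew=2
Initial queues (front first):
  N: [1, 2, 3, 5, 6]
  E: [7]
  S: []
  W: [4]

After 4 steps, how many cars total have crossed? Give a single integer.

Answer: 4

Derivation:
Step 1 [NS]: N:car1-GO,E:wait,S:empty,W:wait | queues: N=4 E=1 S=0 W=1
Step 2 [NS]: N:car2-GO,E:wait,S:empty,W:wait | queues: N=3 E=1 S=0 W=1
Step 3 [EW]: N:wait,E:car7-GO,S:wait,W:car4-GO | queues: N=3 E=0 S=0 W=0
Step 4 [EW]: N:wait,E:empty,S:wait,W:empty | queues: N=3 E=0 S=0 W=0
Cars crossed by step 4: 4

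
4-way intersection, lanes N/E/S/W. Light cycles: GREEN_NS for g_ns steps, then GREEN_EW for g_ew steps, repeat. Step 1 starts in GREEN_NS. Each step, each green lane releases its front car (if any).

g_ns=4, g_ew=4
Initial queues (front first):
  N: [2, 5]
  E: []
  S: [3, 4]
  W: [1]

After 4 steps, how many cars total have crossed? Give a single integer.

Answer: 4

Derivation:
Step 1 [NS]: N:car2-GO,E:wait,S:car3-GO,W:wait | queues: N=1 E=0 S=1 W=1
Step 2 [NS]: N:car5-GO,E:wait,S:car4-GO,W:wait | queues: N=0 E=0 S=0 W=1
Step 3 [NS]: N:empty,E:wait,S:empty,W:wait | queues: N=0 E=0 S=0 W=1
Step 4 [NS]: N:empty,E:wait,S:empty,W:wait | queues: N=0 E=0 S=0 W=1
Cars crossed by step 4: 4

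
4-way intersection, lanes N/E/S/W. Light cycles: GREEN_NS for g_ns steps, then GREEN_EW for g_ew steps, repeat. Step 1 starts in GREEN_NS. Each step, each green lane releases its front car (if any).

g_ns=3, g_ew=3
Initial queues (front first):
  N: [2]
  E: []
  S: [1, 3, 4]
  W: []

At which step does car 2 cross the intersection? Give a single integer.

Step 1 [NS]: N:car2-GO,E:wait,S:car1-GO,W:wait | queues: N=0 E=0 S=2 W=0
Step 2 [NS]: N:empty,E:wait,S:car3-GO,W:wait | queues: N=0 E=0 S=1 W=0
Step 3 [NS]: N:empty,E:wait,S:car4-GO,W:wait | queues: N=0 E=0 S=0 W=0
Car 2 crosses at step 1

1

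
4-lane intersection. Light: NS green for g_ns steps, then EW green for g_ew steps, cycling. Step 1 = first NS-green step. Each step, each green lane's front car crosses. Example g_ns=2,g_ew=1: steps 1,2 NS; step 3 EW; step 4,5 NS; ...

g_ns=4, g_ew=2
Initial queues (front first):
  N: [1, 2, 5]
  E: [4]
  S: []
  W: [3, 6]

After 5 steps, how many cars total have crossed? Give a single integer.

Answer: 5

Derivation:
Step 1 [NS]: N:car1-GO,E:wait,S:empty,W:wait | queues: N=2 E=1 S=0 W=2
Step 2 [NS]: N:car2-GO,E:wait,S:empty,W:wait | queues: N=1 E=1 S=0 W=2
Step 3 [NS]: N:car5-GO,E:wait,S:empty,W:wait | queues: N=0 E=1 S=0 W=2
Step 4 [NS]: N:empty,E:wait,S:empty,W:wait | queues: N=0 E=1 S=0 W=2
Step 5 [EW]: N:wait,E:car4-GO,S:wait,W:car3-GO | queues: N=0 E=0 S=0 W=1
Cars crossed by step 5: 5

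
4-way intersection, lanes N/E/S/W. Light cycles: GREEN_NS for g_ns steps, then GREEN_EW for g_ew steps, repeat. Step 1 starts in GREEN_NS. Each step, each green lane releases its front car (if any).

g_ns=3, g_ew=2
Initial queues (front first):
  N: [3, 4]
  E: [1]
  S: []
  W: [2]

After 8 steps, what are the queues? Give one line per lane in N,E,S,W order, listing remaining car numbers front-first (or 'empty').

Step 1 [NS]: N:car3-GO,E:wait,S:empty,W:wait | queues: N=1 E=1 S=0 W=1
Step 2 [NS]: N:car4-GO,E:wait,S:empty,W:wait | queues: N=0 E=1 S=0 W=1
Step 3 [NS]: N:empty,E:wait,S:empty,W:wait | queues: N=0 E=1 S=0 W=1
Step 4 [EW]: N:wait,E:car1-GO,S:wait,W:car2-GO | queues: N=0 E=0 S=0 W=0

N: empty
E: empty
S: empty
W: empty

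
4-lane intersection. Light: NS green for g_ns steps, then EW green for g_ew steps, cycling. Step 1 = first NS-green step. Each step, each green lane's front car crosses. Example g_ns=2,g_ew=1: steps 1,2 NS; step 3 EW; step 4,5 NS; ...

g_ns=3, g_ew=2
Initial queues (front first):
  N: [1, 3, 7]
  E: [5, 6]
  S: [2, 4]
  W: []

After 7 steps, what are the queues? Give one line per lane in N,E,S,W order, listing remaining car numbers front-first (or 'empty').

Step 1 [NS]: N:car1-GO,E:wait,S:car2-GO,W:wait | queues: N=2 E=2 S=1 W=0
Step 2 [NS]: N:car3-GO,E:wait,S:car4-GO,W:wait | queues: N=1 E=2 S=0 W=0
Step 3 [NS]: N:car7-GO,E:wait,S:empty,W:wait | queues: N=0 E=2 S=0 W=0
Step 4 [EW]: N:wait,E:car5-GO,S:wait,W:empty | queues: N=0 E=1 S=0 W=0
Step 5 [EW]: N:wait,E:car6-GO,S:wait,W:empty | queues: N=0 E=0 S=0 W=0

N: empty
E: empty
S: empty
W: empty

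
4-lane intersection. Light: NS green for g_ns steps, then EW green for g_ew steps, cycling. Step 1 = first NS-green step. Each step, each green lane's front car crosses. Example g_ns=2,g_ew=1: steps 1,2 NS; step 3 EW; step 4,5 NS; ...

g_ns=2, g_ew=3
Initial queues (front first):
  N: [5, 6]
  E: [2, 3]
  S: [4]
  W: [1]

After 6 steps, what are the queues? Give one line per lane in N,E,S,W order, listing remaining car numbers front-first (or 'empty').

Step 1 [NS]: N:car5-GO,E:wait,S:car4-GO,W:wait | queues: N=1 E=2 S=0 W=1
Step 2 [NS]: N:car6-GO,E:wait,S:empty,W:wait | queues: N=0 E=2 S=0 W=1
Step 3 [EW]: N:wait,E:car2-GO,S:wait,W:car1-GO | queues: N=0 E=1 S=0 W=0
Step 4 [EW]: N:wait,E:car3-GO,S:wait,W:empty | queues: N=0 E=0 S=0 W=0

N: empty
E: empty
S: empty
W: empty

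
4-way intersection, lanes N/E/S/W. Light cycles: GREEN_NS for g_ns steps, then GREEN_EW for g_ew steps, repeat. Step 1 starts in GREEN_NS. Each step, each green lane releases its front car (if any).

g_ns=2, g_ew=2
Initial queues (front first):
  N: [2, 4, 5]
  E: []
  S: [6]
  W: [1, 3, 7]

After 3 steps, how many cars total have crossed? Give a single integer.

Answer: 4

Derivation:
Step 1 [NS]: N:car2-GO,E:wait,S:car6-GO,W:wait | queues: N=2 E=0 S=0 W=3
Step 2 [NS]: N:car4-GO,E:wait,S:empty,W:wait | queues: N=1 E=0 S=0 W=3
Step 3 [EW]: N:wait,E:empty,S:wait,W:car1-GO | queues: N=1 E=0 S=0 W=2
Cars crossed by step 3: 4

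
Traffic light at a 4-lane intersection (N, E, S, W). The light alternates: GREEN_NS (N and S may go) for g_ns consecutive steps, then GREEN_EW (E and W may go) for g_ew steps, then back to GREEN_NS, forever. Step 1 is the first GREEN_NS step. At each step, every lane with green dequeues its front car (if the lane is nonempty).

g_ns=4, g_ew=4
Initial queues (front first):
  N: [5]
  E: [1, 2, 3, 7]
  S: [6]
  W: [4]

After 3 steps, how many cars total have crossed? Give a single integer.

Answer: 2

Derivation:
Step 1 [NS]: N:car5-GO,E:wait,S:car6-GO,W:wait | queues: N=0 E=4 S=0 W=1
Step 2 [NS]: N:empty,E:wait,S:empty,W:wait | queues: N=0 E=4 S=0 W=1
Step 3 [NS]: N:empty,E:wait,S:empty,W:wait | queues: N=0 E=4 S=0 W=1
Cars crossed by step 3: 2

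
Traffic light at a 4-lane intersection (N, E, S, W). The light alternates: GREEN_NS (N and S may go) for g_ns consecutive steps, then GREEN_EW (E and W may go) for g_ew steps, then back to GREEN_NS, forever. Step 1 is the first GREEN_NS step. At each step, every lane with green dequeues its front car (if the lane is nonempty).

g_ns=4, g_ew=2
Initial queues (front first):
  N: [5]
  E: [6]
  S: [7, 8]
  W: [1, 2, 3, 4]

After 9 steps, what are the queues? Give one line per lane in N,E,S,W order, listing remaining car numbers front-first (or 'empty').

Step 1 [NS]: N:car5-GO,E:wait,S:car7-GO,W:wait | queues: N=0 E=1 S=1 W=4
Step 2 [NS]: N:empty,E:wait,S:car8-GO,W:wait | queues: N=0 E=1 S=0 W=4
Step 3 [NS]: N:empty,E:wait,S:empty,W:wait | queues: N=0 E=1 S=0 W=4
Step 4 [NS]: N:empty,E:wait,S:empty,W:wait | queues: N=0 E=1 S=0 W=4
Step 5 [EW]: N:wait,E:car6-GO,S:wait,W:car1-GO | queues: N=0 E=0 S=0 W=3
Step 6 [EW]: N:wait,E:empty,S:wait,W:car2-GO | queues: N=0 E=0 S=0 W=2
Step 7 [NS]: N:empty,E:wait,S:empty,W:wait | queues: N=0 E=0 S=0 W=2
Step 8 [NS]: N:empty,E:wait,S:empty,W:wait | queues: N=0 E=0 S=0 W=2
Step 9 [NS]: N:empty,E:wait,S:empty,W:wait | queues: N=0 E=0 S=0 W=2

N: empty
E: empty
S: empty
W: 3 4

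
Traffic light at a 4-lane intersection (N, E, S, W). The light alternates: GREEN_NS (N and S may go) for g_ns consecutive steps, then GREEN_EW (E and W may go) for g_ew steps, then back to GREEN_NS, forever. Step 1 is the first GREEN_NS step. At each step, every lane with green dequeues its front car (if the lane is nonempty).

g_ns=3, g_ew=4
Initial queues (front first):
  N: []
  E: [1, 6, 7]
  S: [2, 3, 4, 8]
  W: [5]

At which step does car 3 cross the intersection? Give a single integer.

Step 1 [NS]: N:empty,E:wait,S:car2-GO,W:wait | queues: N=0 E=3 S=3 W=1
Step 2 [NS]: N:empty,E:wait,S:car3-GO,W:wait | queues: N=0 E=3 S=2 W=1
Step 3 [NS]: N:empty,E:wait,S:car4-GO,W:wait | queues: N=0 E=3 S=1 W=1
Step 4 [EW]: N:wait,E:car1-GO,S:wait,W:car5-GO | queues: N=0 E=2 S=1 W=0
Step 5 [EW]: N:wait,E:car6-GO,S:wait,W:empty | queues: N=0 E=1 S=1 W=0
Step 6 [EW]: N:wait,E:car7-GO,S:wait,W:empty | queues: N=0 E=0 S=1 W=0
Step 7 [EW]: N:wait,E:empty,S:wait,W:empty | queues: N=0 E=0 S=1 W=0
Step 8 [NS]: N:empty,E:wait,S:car8-GO,W:wait | queues: N=0 E=0 S=0 W=0
Car 3 crosses at step 2

2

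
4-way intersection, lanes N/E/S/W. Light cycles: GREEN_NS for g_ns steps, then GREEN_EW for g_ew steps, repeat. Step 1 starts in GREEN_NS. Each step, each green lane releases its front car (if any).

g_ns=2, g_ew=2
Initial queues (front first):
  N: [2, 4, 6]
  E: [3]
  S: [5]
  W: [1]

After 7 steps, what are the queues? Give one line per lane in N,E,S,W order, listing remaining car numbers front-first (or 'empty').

Step 1 [NS]: N:car2-GO,E:wait,S:car5-GO,W:wait | queues: N=2 E=1 S=0 W=1
Step 2 [NS]: N:car4-GO,E:wait,S:empty,W:wait | queues: N=1 E=1 S=0 W=1
Step 3 [EW]: N:wait,E:car3-GO,S:wait,W:car1-GO | queues: N=1 E=0 S=0 W=0
Step 4 [EW]: N:wait,E:empty,S:wait,W:empty | queues: N=1 E=0 S=0 W=0
Step 5 [NS]: N:car6-GO,E:wait,S:empty,W:wait | queues: N=0 E=0 S=0 W=0

N: empty
E: empty
S: empty
W: empty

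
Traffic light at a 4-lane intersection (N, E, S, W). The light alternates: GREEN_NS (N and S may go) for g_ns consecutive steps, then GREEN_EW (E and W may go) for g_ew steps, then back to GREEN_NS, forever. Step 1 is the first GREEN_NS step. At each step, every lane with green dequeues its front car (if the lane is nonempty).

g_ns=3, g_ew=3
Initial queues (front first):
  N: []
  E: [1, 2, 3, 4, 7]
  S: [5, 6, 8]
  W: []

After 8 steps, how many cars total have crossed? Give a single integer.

Answer: 6

Derivation:
Step 1 [NS]: N:empty,E:wait,S:car5-GO,W:wait | queues: N=0 E=5 S=2 W=0
Step 2 [NS]: N:empty,E:wait,S:car6-GO,W:wait | queues: N=0 E=5 S=1 W=0
Step 3 [NS]: N:empty,E:wait,S:car8-GO,W:wait | queues: N=0 E=5 S=0 W=0
Step 4 [EW]: N:wait,E:car1-GO,S:wait,W:empty | queues: N=0 E=4 S=0 W=0
Step 5 [EW]: N:wait,E:car2-GO,S:wait,W:empty | queues: N=0 E=3 S=0 W=0
Step 6 [EW]: N:wait,E:car3-GO,S:wait,W:empty | queues: N=0 E=2 S=0 W=0
Step 7 [NS]: N:empty,E:wait,S:empty,W:wait | queues: N=0 E=2 S=0 W=0
Step 8 [NS]: N:empty,E:wait,S:empty,W:wait | queues: N=0 E=2 S=0 W=0
Cars crossed by step 8: 6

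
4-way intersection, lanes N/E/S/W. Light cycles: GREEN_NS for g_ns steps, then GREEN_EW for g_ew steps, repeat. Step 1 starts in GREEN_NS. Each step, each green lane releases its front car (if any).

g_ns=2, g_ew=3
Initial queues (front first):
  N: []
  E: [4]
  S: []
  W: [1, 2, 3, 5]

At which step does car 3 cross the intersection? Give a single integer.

Step 1 [NS]: N:empty,E:wait,S:empty,W:wait | queues: N=0 E=1 S=0 W=4
Step 2 [NS]: N:empty,E:wait,S:empty,W:wait | queues: N=0 E=1 S=0 W=4
Step 3 [EW]: N:wait,E:car4-GO,S:wait,W:car1-GO | queues: N=0 E=0 S=0 W=3
Step 4 [EW]: N:wait,E:empty,S:wait,W:car2-GO | queues: N=0 E=0 S=0 W=2
Step 5 [EW]: N:wait,E:empty,S:wait,W:car3-GO | queues: N=0 E=0 S=0 W=1
Step 6 [NS]: N:empty,E:wait,S:empty,W:wait | queues: N=0 E=0 S=0 W=1
Step 7 [NS]: N:empty,E:wait,S:empty,W:wait | queues: N=0 E=0 S=0 W=1
Step 8 [EW]: N:wait,E:empty,S:wait,W:car5-GO | queues: N=0 E=0 S=0 W=0
Car 3 crosses at step 5

5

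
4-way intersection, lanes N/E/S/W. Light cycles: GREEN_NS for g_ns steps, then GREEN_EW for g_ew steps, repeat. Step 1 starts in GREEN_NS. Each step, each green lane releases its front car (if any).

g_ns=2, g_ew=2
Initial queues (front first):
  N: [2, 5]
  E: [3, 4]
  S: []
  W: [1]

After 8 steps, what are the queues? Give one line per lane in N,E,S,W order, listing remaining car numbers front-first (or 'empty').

Step 1 [NS]: N:car2-GO,E:wait,S:empty,W:wait | queues: N=1 E=2 S=0 W=1
Step 2 [NS]: N:car5-GO,E:wait,S:empty,W:wait | queues: N=0 E=2 S=0 W=1
Step 3 [EW]: N:wait,E:car3-GO,S:wait,W:car1-GO | queues: N=0 E=1 S=0 W=0
Step 4 [EW]: N:wait,E:car4-GO,S:wait,W:empty | queues: N=0 E=0 S=0 W=0

N: empty
E: empty
S: empty
W: empty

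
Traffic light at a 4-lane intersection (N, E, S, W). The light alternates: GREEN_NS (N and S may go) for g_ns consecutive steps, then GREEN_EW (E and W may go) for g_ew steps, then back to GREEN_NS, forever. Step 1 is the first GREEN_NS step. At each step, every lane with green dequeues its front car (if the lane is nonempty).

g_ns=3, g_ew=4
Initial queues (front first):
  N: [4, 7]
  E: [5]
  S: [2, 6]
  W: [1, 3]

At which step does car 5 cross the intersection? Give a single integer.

Step 1 [NS]: N:car4-GO,E:wait,S:car2-GO,W:wait | queues: N=1 E=1 S=1 W=2
Step 2 [NS]: N:car7-GO,E:wait,S:car6-GO,W:wait | queues: N=0 E=1 S=0 W=2
Step 3 [NS]: N:empty,E:wait,S:empty,W:wait | queues: N=0 E=1 S=0 W=2
Step 4 [EW]: N:wait,E:car5-GO,S:wait,W:car1-GO | queues: N=0 E=0 S=0 W=1
Step 5 [EW]: N:wait,E:empty,S:wait,W:car3-GO | queues: N=0 E=0 S=0 W=0
Car 5 crosses at step 4

4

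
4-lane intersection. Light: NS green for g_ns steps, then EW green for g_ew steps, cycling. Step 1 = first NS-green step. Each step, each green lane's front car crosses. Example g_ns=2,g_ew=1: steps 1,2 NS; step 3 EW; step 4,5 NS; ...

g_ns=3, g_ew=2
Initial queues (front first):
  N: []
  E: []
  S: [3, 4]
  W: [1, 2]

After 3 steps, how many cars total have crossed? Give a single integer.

Step 1 [NS]: N:empty,E:wait,S:car3-GO,W:wait | queues: N=0 E=0 S=1 W=2
Step 2 [NS]: N:empty,E:wait,S:car4-GO,W:wait | queues: N=0 E=0 S=0 W=2
Step 3 [NS]: N:empty,E:wait,S:empty,W:wait | queues: N=0 E=0 S=0 W=2
Cars crossed by step 3: 2

Answer: 2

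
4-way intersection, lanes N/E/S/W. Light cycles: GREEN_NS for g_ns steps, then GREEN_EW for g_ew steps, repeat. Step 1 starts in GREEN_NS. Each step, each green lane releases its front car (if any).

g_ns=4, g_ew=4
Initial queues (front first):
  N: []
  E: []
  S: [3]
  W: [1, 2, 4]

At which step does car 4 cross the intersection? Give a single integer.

Step 1 [NS]: N:empty,E:wait,S:car3-GO,W:wait | queues: N=0 E=0 S=0 W=3
Step 2 [NS]: N:empty,E:wait,S:empty,W:wait | queues: N=0 E=0 S=0 W=3
Step 3 [NS]: N:empty,E:wait,S:empty,W:wait | queues: N=0 E=0 S=0 W=3
Step 4 [NS]: N:empty,E:wait,S:empty,W:wait | queues: N=0 E=0 S=0 W=3
Step 5 [EW]: N:wait,E:empty,S:wait,W:car1-GO | queues: N=0 E=0 S=0 W=2
Step 6 [EW]: N:wait,E:empty,S:wait,W:car2-GO | queues: N=0 E=0 S=0 W=1
Step 7 [EW]: N:wait,E:empty,S:wait,W:car4-GO | queues: N=0 E=0 S=0 W=0
Car 4 crosses at step 7

7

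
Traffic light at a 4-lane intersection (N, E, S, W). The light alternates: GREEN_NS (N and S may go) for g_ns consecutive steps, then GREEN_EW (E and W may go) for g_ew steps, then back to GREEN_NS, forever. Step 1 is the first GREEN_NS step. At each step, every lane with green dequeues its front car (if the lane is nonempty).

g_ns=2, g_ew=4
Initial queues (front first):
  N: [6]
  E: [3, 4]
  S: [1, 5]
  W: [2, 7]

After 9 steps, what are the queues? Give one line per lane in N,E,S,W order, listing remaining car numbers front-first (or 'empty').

Step 1 [NS]: N:car6-GO,E:wait,S:car1-GO,W:wait | queues: N=0 E=2 S=1 W=2
Step 2 [NS]: N:empty,E:wait,S:car5-GO,W:wait | queues: N=0 E=2 S=0 W=2
Step 3 [EW]: N:wait,E:car3-GO,S:wait,W:car2-GO | queues: N=0 E=1 S=0 W=1
Step 4 [EW]: N:wait,E:car4-GO,S:wait,W:car7-GO | queues: N=0 E=0 S=0 W=0

N: empty
E: empty
S: empty
W: empty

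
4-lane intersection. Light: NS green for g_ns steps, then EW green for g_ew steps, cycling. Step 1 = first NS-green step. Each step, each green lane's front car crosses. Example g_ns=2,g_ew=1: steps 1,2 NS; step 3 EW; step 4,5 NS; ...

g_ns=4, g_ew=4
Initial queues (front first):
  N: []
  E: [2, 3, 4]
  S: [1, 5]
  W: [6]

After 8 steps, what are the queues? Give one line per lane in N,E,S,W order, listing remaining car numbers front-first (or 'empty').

Step 1 [NS]: N:empty,E:wait,S:car1-GO,W:wait | queues: N=0 E=3 S=1 W=1
Step 2 [NS]: N:empty,E:wait,S:car5-GO,W:wait | queues: N=0 E=3 S=0 W=1
Step 3 [NS]: N:empty,E:wait,S:empty,W:wait | queues: N=0 E=3 S=0 W=1
Step 4 [NS]: N:empty,E:wait,S:empty,W:wait | queues: N=0 E=3 S=0 W=1
Step 5 [EW]: N:wait,E:car2-GO,S:wait,W:car6-GO | queues: N=0 E=2 S=0 W=0
Step 6 [EW]: N:wait,E:car3-GO,S:wait,W:empty | queues: N=0 E=1 S=0 W=0
Step 7 [EW]: N:wait,E:car4-GO,S:wait,W:empty | queues: N=0 E=0 S=0 W=0

N: empty
E: empty
S: empty
W: empty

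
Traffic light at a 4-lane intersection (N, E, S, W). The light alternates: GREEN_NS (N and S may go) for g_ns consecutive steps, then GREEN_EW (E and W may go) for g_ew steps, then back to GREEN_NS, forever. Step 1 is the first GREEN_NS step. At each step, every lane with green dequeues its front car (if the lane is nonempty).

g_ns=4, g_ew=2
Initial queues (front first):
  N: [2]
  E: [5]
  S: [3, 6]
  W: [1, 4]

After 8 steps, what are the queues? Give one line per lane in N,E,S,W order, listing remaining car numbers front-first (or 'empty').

Step 1 [NS]: N:car2-GO,E:wait,S:car3-GO,W:wait | queues: N=0 E=1 S=1 W=2
Step 2 [NS]: N:empty,E:wait,S:car6-GO,W:wait | queues: N=0 E=1 S=0 W=2
Step 3 [NS]: N:empty,E:wait,S:empty,W:wait | queues: N=0 E=1 S=0 W=2
Step 4 [NS]: N:empty,E:wait,S:empty,W:wait | queues: N=0 E=1 S=0 W=2
Step 5 [EW]: N:wait,E:car5-GO,S:wait,W:car1-GO | queues: N=0 E=0 S=0 W=1
Step 6 [EW]: N:wait,E:empty,S:wait,W:car4-GO | queues: N=0 E=0 S=0 W=0

N: empty
E: empty
S: empty
W: empty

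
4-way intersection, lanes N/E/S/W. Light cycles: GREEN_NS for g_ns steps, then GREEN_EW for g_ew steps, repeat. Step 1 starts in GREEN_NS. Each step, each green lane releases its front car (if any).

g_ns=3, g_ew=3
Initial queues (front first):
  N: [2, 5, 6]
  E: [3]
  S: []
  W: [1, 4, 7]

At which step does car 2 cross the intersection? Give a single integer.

Step 1 [NS]: N:car2-GO,E:wait,S:empty,W:wait | queues: N=2 E=1 S=0 W=3
Step 2 [NS]: N:car5-GO,E:wait,S:empty,W:wait | queues: N=1 E=1 S=0 W=3
Step 3 [NS]: N:car6-GO,E:wait,S:empty,W:wait | queues: N=0 E=1 S=0 W=3
Step 4 [EW]: N:wait,E:car3-GO,S:wait,W:car1-GO | queues: N=0 E=0 S=0 W=2
Step 5 [EW]: N:wait,E:empty,S:wait,W:car4-GO | queues: N=0 E=0 S=0 W=1
Step 6 [EW]: N:wait,E:empty,S:wait,W:car7-GO | queues: N=0 E=0 S=0 W=0
Car 2 crosses at step 1

1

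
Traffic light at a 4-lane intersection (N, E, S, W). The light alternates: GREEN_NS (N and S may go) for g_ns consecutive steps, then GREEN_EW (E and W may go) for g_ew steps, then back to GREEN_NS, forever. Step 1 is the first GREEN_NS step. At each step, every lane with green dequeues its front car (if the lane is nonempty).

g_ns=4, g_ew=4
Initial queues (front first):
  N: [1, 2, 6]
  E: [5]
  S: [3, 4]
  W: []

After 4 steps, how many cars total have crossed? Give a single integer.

Answer: 5

Derivation:
Step 1 [NS]: N:car1-GO,E:wait,S:car3-GO,W:wait | queues: N=2 E=1 S=1 W=0
Step 2 [NS]: N:car2-GO,E:wait,S:car4-GO,W:wait | queues: N=1 E=1 S=0 W=0
Step 3 [NS]: N:car6-GO,E:wait,S:empty,W:wait | queues: N=0 E=1 S=0 W=0
Step 4 [NS]: N:empty,E:wait,S:empty,W:wait | queues: N=0 E=1 S=0 W=0
Cars crossed by step 4: 5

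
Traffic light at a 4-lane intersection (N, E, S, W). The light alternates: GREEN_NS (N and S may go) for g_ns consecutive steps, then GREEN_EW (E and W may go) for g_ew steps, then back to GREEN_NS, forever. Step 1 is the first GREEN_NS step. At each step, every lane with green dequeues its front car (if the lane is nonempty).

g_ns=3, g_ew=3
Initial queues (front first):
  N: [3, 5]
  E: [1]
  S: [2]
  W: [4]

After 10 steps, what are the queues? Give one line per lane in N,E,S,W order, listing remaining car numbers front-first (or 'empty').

Step 1 [NS]: N:car3-GO,E:wait,S:car2-GO,W:wait | queues: N=1 E=1 S=0 W=1
Step 2 [NS]: N:car5-GO,E:wait,S:empty,W:wait | queues: N=0 E=1 S=0 W=1
Step 3 [NS]: N:empty,E:wait,S:empty,W:wait | queues: N=0 E=1 S=0 W=1
Step 4 [EW]: N:wait,E:car1-GO,S:wait,W:car4-GO | queues: N=0 E=0 S=0 W=0

N: empty
E: empty
S: empty
W: empty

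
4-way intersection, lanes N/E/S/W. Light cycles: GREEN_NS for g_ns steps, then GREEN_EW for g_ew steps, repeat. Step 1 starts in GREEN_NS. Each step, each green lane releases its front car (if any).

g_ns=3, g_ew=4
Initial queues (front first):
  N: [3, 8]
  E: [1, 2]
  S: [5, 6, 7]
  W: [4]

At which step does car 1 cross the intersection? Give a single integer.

Step 1 [NS]: N:car3-GO,E:wait,S:car5-GO,W:wait | queues: N=1 E=2 S=2 W=1
Step 2 [NS]: N:car8-GO,E:wait,S:car6-GO,W:wait | queues: N=0 E=2 S=1 W=1
Step 3 [NS]: N:empty,E:wait,S:car7-GO,W:wait | queues: N=0 E=2 S=0 W=1
Step 4 [EW]: N:wait,E:car1-GO,S:wait,W:car4-GO | queues: N=0 E=1 S=0 W=0
Step 5 [EW]: N:wait,E:car2-GO,S:wait,W:empty | queues: N=0 E=0 S=0 W=0
Car 1 crosses at step 4

4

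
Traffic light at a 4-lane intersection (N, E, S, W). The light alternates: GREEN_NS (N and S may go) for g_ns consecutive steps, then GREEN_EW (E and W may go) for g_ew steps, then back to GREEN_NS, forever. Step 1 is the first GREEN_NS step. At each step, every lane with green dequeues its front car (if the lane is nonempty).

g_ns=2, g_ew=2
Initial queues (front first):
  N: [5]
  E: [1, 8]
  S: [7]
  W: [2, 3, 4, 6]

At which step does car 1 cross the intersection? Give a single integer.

Step 1 [NS]: N:car5-GO,E:wait,S:car7-GO,W:wait | queues: N=0 E=2 S=0 W=4
Step 2 [NS]: N:empty,E:wait,S:empty,W:wait | queues: N=0 E=2 S=0 W=4
Step 3 [EW]: N:wait,E:car1-GO,S:wait,W:car2-GO | queues: N=0 E=1 S=0 W=3
Step 4 [EW]: N:wait,E:car8-GO,S:wait,W:car3-GO | queues: N=0 E=0 S=0 W=2
Step 5 [NS]: N:empty,E:wait,S:empty,W:wait | queues: N=0 E=0 S=0 W=2
Step 6 [NS]: N:empty,E:wait,S:empty,W:wait | queues: N=0 E=0 S=0 W=2
Step 7 [EW]: N:wait,E:empty,S:wait,W:car4-GO | queues: N=0 E=0 S=0 W=1
Step 8 [EW]: N:wait,E:empty,S:wait,W:car6-GO | queues: N=0 E=0 S=0 W=0
Car 1 crosses at step 3

3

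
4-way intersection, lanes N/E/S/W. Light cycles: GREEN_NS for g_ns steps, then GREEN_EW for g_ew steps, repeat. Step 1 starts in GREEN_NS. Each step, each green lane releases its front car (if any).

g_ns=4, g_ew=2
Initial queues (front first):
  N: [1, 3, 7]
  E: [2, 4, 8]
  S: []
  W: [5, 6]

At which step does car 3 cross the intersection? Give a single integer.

Step 1 [NS]: N:car1-GO,E:wait,S:empty,W:wait | queues: N=2 E=3 S=0 W=2
Step 2 [NS]: N:car3-GO,E:wait,S:empty,W:wait | queues: N=1 E=3 S=0 W=2
Step 3 [NS]: N:car7-GO,E:wait,S:empty,W:wait | queues: N=0 E=3 S=0 W=2
Step 4 [NS]: N:empty,E:wait,S:empty,W:wait | queues: N=0 E=3 S=0 W=2
Step 5 [EW]: N:wait,E:car2-GO,S:wait,W:car5-GO | queues: N=0 E=2 S=0 W=1
Step 6 [EW]: N:wait,E:car4-GO,S:wait,W:car6-GO | queues: N=0 E=1 S=0 W=0
Step 7 [NS]: N:empty,E:wait,S:empty,W:wait | queues: N=0 E=1 S=0 W=0
Step 8 [NS]: N:empty,E:wait,S:empty,W:wait | queues: N=0 E=1 S=0 W=0
Step 9 [NS]: N:empty,E:wait,S:empty,W:wait | queues: N=0 E=1 S=0 W=0
Step 10 [NS]: N:empty,E:wait,S:empty,W:wait | queues: N=0 E=1 S=0 W=0
Step 11 [EW]: N:wait,E:car8-GO,S:wait,W:empty | queues: N=0 E=0 S=0 W=0
Car 3 crosses at step 2

2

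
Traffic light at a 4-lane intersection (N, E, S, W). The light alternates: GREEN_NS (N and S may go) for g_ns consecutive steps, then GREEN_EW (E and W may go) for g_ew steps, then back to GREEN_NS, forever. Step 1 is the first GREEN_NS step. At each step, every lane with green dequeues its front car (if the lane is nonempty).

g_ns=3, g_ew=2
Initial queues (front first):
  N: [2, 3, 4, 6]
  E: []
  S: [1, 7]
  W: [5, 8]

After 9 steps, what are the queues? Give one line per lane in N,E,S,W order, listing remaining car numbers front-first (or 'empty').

Step 1 [NS]: N:car2-GO,E:wait,S:car1-GO,W:wait | queues: N=3 E=0 S=1 W=2
Step 2 [NS]: N:car3-GO,E:wait,S:car7-GO,W:wait | queues: N=2 E=0 S=0 W=2
Step 3 [NS]: N:car4-GO,E:wait,S:empty,W:wait | queues: N=1 E=0 S=0 W=2
Step 4 [EW]: N:wait,E:empty,S:wait,W:car5-GO | queues: N=1 E=0 S=0 W=1
Step 5 [EW]: N:wait,E:empty,S:wait,W:car8-GO | queues: N=1 E=0 S=0 W=0
Step 6 [NS]: N:car6-GO,E:wait,S:empty,W:wait | queues: N=0 E=0 S=0 W=0

N: empty
E: empty
S: empty
W: empty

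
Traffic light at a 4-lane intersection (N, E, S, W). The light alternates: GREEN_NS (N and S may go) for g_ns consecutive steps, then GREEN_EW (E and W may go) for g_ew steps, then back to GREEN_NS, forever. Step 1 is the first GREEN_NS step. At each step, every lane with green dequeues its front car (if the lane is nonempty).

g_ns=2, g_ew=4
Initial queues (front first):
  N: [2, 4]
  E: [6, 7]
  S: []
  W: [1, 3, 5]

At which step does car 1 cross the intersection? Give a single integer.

Step 1 [NS]: N:car2-GO,E:wait,S:empty,W:wait | queues: N=1 E=2 S=0 W=3
Step 2 [NS]: N:car4-GO,E:wait,S:empty,W:wait | queues: N=0 E=2 S=0 W=3
Step 3 [EW]: N:wait,E:car6-GO,S:wait,W:car1-GO | queues: N=0 E=1 S=0 W=2
Step 4 [EW]: N:wait,E:car7-GO,S:wait,W:car3-GO | queues: N=0 E=0 S=0 W=1
Step 5 [EW]: N:wait,E:empty,S:wait,W:car5-GO | queues: N=0 E=0 S=0 W=0
Car 1 crosses at step 3

3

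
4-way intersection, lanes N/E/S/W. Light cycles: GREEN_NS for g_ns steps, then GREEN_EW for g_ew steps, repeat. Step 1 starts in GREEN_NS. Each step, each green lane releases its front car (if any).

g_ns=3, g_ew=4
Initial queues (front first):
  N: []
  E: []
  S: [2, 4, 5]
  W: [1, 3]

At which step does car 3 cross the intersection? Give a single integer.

Step 1 [NS]: N:empty,E:wait,S:car2-GO,W:wait | queues: N=0 E=0 S=2 W=2
Step 2 [NS]: N:empty,E:wait,S:car4-GO,W:wait | queues: N=0 E=0 S=1 W=2
Step 3 [NS]: N:empty,E:wait,S:car5-GO,W:wait | queues: N=0 E=0 S=0 W=2
Step 4 [EW]: N:wait,E:empty,S:wait,W:car1-GO | queues: N=0 E=0 S=0 W=1
Step 5 [EW]: N:wait,E:empty,S:wait,W:car3-GO | queues: N=0 E=0 S=0 W=0
Car 3 crosses at step 5

5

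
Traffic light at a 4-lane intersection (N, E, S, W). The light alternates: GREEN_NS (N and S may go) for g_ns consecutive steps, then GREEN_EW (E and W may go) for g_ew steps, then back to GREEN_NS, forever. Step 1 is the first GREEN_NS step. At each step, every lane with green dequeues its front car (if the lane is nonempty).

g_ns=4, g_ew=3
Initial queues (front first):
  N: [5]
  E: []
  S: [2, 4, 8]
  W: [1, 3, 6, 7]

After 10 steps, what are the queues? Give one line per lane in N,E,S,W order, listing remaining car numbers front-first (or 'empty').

Step 1 [NS]: N:car5-GO,E:wait,S:car2-GO,W:wait | queues: N=0 E=0 S=2 W=4
Step 2 [NS]: N:empty,E:wait,S:car4-GO,W:wait | queues: N=0 E=0 S=1 W=4
Step 3 [NS]: N:empty,E:wait,S:car8-GO,W:wait | queues: N=0 E=0 S=0 W=4
Step 4 [NS]: N:empty,E:wait,S:empty,W:wait | queues: N=0 E=0 S=0 W=4
Step 5 [EW]: N:wait,E:empty,S:wait,W:car1-GO | queues: N=0 E=0 S=0 W=3
Step 6 [EW]: N:wait,E:empty,S:wait,W:car3-GO | queues: N=0 E=0 S=0 W=2
Step 7 [EW]: N:wait,E:empty,S:wait,W:car6-GO | queues: N=0 E=0 S=0 W=1
Step 8 [NS]: N:empty,E:wait,S:empty,W:wait | queues: N=0 E=0 S=0 W=1
Step 9 [NS]: N:empty,E:wait,S:empty,W:wait | queues: N=0 E=0 S=0 W=1
Step 10 [NS]: N:empty,E:wait,S:empty,W:wait | queues: N=0 E=0 S=0 W=1

N: empty
E: empty
S: empty
W: 7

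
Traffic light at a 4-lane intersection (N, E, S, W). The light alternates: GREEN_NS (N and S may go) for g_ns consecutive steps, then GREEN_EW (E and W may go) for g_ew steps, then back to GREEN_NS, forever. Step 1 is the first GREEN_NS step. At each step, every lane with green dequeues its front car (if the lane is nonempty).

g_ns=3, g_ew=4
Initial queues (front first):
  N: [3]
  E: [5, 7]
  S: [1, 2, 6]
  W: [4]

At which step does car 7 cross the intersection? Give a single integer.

Step 1 [NS]: N:car3-GO,E:wait,S:car1-GO,W:wait | queues: N=0 E=2 S=2 W=1
Step 2 [NS]: N:empty,E:wait,S:car2-GO,W:wait | queues: N=0 E=2 S=1 W=1
Step 3 [NS]: N:empty,E:wait,S:car6-GO,W:wait | queues: N=0 E=2 S=0 W=1
Step 4 [EW]: N:wait,E:car5-GO,S:wait,W:car4-GO | queues: N=0 E=1 S=0 W=0
Step 5 [EW]: N:wait,E:car7-GO,S:wait,W:empty | queues: N=0 E=0 S=0 W=0
Car 7 crosses at step 5

5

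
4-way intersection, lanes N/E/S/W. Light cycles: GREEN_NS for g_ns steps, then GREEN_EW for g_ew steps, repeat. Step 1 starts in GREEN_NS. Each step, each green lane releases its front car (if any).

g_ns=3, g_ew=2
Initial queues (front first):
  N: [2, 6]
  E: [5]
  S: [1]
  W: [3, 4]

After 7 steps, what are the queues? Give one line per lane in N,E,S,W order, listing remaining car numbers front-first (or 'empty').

Step 1 [NS]: N:car2-GO,E:wait,S:car1-GO,W:wait | queues: N=1 E=1 S=0 W=2
Step 2 [NS]: N:car6-GO,E:wait,S:empty,W:wait | queues: N=0 E=1 S=0 W=2
Step 3 [NS]: N:empty,E:wait,S:empty,W:wait | queues: N=0 E=1 S=0 W=2
Step 4 [EW]: N:wait,E:car5-GO,S:wait,W:car3-GO | queues: N=0 E=0 S=0 W=1
Step 5 [EW]: N:wait,E:empty,S:wait,W:car4-GO | queues: N=0 E=0 S=0 W=0

N: empty
E: empty
S: empty
W: empty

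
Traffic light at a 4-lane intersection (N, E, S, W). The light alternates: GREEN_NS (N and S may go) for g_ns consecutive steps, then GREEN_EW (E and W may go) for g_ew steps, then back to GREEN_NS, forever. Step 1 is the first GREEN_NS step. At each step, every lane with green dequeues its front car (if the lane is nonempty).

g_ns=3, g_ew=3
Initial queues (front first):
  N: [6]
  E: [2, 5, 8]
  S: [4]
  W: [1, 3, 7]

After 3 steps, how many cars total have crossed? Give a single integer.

Answer: 2

Derivation:
Step 1 [NS]: N:car6-GO,E:wait,S:car4-GO,W:wait | queues: N=0 E=3 S=0 W=3
Step 2 [NS]: N:empty,E:wait,S:empty,W:wait | queues: N=0 E=3 S=0 W=3
Step 3 [NS]: N:empty,E:wait,S:empty,W:wait | queues: N=0 E=3 S=0 W=3
Cars crossed by step 3: 2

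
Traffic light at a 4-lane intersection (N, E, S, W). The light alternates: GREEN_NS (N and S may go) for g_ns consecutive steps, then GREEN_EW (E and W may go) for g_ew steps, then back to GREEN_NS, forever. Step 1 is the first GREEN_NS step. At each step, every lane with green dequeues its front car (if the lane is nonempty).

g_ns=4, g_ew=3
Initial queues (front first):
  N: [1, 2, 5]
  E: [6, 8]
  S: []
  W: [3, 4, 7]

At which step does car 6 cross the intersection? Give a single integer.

Step 1 [NS]: N:car1-GO,E:wait,S:empty,W:wait | queues: N=2 E=2 S=0 W=3
Step 2 [NS]: N:car2-GO,E:wait,S:empty,W:wait | queues: N=1 E=2 S=0 W=3
Step 3 [NS]: N:car5-GO,E:wait,S:empty,W:wait | queues: N=0 E=2 S=0 W=3
Step 4 [NS]: N:empty,E:wait,S:empty,W:wait | queues: N=0 E=2 S=0 W=3
Step 5 [EW]: N:wait,E:car6-GO,S:wait,W:car3-GO | queues: N=0 E=1 S=0 W=2
Step 6 [EW]: N:wait,E:car8-GO,S:wait,W:car4-GO | queues: N=0 E=0 S=0 W=1
Step 7 [EW]: N:wait,E:empty,S:wait,W:car7-GO | queues: N=0 E=0 S=0 W=0
Car 6 crosses at step 5

5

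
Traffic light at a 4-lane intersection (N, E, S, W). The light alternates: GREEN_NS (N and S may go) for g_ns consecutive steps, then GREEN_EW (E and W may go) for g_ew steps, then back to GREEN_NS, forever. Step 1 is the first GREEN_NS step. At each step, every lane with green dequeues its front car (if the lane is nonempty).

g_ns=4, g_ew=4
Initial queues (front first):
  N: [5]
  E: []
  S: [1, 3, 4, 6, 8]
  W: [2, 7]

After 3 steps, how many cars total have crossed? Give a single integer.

Answer: 4

Derivation:
Step 1 [NS]: N:car5-GO,E:wait,S:car1-GO,W:wait | queues: N=0 E=0 S=4 W=2
Step 2 [NS]: N:empty,E:wait,S:car3-GO,W:wait | queues: N=0 E=0 S=3 W=2
Step 3 [NS]: N:empty,E:wait,S:car4-GO,W:wait | queues: N=0 E=0 S=2 W=2
Cars crossed by step 3: 4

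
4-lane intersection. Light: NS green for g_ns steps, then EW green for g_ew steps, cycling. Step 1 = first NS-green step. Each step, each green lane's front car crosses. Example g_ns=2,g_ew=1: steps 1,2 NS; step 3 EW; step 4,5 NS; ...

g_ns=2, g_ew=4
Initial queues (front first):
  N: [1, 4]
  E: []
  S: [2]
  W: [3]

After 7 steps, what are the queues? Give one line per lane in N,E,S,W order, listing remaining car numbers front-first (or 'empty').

Step 1 [NS]: N:car1-GO,E:wait,S:car2-GO,W:wait | queues: N=1 E=0 S=0 W=1
Step 2 [NS]: N:car4-GO,E:wait,S:empty,W:wait | queues: N=0 E=0 S=0 W=1
Step 3 [EW]: N:wait,E:empty,S:wait,W:car3-GO | queues: N=0 E=0 S=0 W=0

N: empty
E: empty
S: empty
W: empty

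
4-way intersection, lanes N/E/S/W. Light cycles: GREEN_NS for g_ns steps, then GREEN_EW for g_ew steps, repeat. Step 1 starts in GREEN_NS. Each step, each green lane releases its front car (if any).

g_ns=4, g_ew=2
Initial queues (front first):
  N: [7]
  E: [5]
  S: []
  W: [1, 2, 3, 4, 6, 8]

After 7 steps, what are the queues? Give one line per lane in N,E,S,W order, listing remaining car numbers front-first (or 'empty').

Step 1 [NS]: N:car7-GO,E:wait,S:empty,W:wait | queues: N=0 E=1 S=0 W=6
Step 2 [NS]: N:empty,E:wait,S:empty,W:wait | queues: N=0 E=1 S=0 W=6
Step 3 [NS]: N:empty,E:wait,S:empty,W:wait | queues: N=0 E=1 S=0 W=6
Step 4 [NS]: N:empty,E:wait,S:empty,W:wait | queues: N=0 E=1 S=0 W=6
Step 5 [EW]: N:wait,E:car5-GO,S:wait,W:car1-GO | queues: N=0 E=0 S=0 W=5
Step 6 [EW]: N:wait,E:empty,S:wait,W:car2-GO | queues: N=0 E=0 S=0 W=4
Step 7 [NS]: N:empty,E:wait,S:empty,W:wait | queues: N=0 E=0 S=0 W=4

N: empty
E: empty
S: empty
W: 3 4 6 8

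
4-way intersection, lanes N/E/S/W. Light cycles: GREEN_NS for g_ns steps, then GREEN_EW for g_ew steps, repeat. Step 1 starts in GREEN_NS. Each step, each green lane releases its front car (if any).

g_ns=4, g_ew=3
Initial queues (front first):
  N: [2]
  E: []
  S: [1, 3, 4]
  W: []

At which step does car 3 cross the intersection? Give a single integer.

Step 1 [NS]: N:car2-GO,E:wait,S:car1-GO,W:wait | queues: N=0 E=0 S=2 W=0
Step 2 [NS]: N:empty,E:wait,S:car3-GO,W:wait | queues: N=0 E=0 S=1 W=0
Step 3 [NS]: N:empty,E:wait,S:car4-GO,W:wait | queues: N=0 E=0 S=0 W=0
Car 3 crosses at step 2

2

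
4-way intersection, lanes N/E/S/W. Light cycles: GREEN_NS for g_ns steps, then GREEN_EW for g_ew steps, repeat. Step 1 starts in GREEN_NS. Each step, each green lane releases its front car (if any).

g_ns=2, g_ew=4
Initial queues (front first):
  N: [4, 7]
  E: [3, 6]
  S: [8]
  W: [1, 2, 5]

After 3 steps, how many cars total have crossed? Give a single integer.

Answer: 5

Derivation:
Step 1 [NS]: N:car4-GO,E:wait,S:car8-GO,W:wait | queues: N=1 E=2 S=0 W=3
Step 2 [NS]: N:car7-GO,E:wait,S:empty,W:wait | queues: N=0 E=2 S=0 W=3
Step 3 [EW]: N:wait,E:car3-GO,S:wait,W:car1-GO | queues: N=0 E=1 S=0 W=2
Cars crossed by step 3: 5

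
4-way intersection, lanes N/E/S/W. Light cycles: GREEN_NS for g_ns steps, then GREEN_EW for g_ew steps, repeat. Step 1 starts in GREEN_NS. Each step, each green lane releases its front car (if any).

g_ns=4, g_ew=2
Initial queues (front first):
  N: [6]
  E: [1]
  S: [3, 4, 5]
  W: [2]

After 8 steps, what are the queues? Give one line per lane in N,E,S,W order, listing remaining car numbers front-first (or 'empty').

Step 1 [NS]: N:car6-GO,E:wait,S:car3-GO,W:wait | queues: N=0 E=1 S=2 W=1
Step 2 [NS]: N:empty,E:wait,S:car4-GO,W:wait | queues: N=0 E=1 S=1 W=1
Step 3 [NS]: N:empty,E:wait,S:car5-GO,W:wait | queues: N=0 E=1 S=0 W=1
Step 4 [NS]: N:empty,E:wait,S:empty,W:wait | queues: N=0 E=1 S=0 W=1
Step 5 [EW]: N:wait,E:car1-GO,S:wait,W:car2-GO | queues: N=0 E=0 S=0 W=0

N: empty
E: empty
S: empty
W: empty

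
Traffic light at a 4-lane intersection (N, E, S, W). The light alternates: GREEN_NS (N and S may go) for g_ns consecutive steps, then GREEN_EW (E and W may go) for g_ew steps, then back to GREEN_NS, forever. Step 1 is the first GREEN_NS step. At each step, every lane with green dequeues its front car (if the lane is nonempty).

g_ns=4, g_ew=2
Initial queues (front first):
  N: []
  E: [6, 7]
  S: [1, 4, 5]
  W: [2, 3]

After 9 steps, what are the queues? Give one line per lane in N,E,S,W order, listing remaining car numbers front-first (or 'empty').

Step 1 [NS]: N:empty,E:wait,S:car1-GO,W:wait | queues: N=0 E=2 S=2 W=2
Step 2 [NS]: N:empty,E:wait,S:car4-GO,W:wait | queues: N=0 E=2 S=1 W=2
Step 3 [NS]: N:empty,E:wait,S:car5-GO,W:wait | queues: N=0 E=2 S=0 W=2
Step 4 [NS]: N:empty,E:wait,S:empty,W:wait | queues: N=0 E=2 S=0 W=2
Step 5 [EW]: N:wait,E:car6-GO,S:wait,W:car2-GO | queues: N=0 E=1 S=0 W=1
Step 6 [EW]: N:wait,E:car7-GO,S:wait,W:car3-GO | queues: N=0 E=0 S=0 W=0

N: empty
E: empty
S: empty
W: empty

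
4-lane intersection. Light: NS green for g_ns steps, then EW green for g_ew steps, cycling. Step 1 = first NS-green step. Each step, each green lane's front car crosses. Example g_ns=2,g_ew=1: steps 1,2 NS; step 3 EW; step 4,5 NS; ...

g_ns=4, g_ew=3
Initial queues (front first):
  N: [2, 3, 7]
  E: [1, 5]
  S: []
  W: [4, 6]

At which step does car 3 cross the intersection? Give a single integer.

Step 1 [NS]: N:car2-GO,E:wait,S:empty,W:wait | queues: N=2 E=2 S=0 W=2
Step 2 [NS]: N:car3-GO,E:wait,S:empty,W:wait | queues: N=1 E=2 S=0 W=2
Step 3 [NS]: N:car7-GO,E:wait,S:empty,W:wait | queues: N=0 E=2 S=0 W=2
Step 4 [NS]: N:empty,E:wait,S:empty,W:wait | queues: N=0 E=2 S=0 W=2
Step 5 [EW]: N:wait,E:car1-GO,S:wait,W:car4-GO | queues: N=0 E=1 S=0 W=1
Step 6 [EW]: N:wait,E:car5-GO,S:wait,W:car6-GO | queues: N=0 E=0 S=0 W=0
Car 3 crosses at step 2

2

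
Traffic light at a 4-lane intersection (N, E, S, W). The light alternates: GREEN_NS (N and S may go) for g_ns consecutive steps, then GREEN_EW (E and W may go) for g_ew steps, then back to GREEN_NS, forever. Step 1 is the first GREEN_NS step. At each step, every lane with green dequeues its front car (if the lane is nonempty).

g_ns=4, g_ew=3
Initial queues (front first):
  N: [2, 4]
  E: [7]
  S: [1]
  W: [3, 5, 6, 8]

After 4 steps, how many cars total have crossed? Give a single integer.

Answer: 3

Derivation:
Step 1 [NS]: N:car2-GO,E:wait,S:car1-GO,W:wait | queues: N=1 E=1 S=0 W=4
Step 2 [NS]: N:car4-GO,E:wait,S:empty,W:wait | queues: N=0 E=1 S=0 W=4
Step 3 [NS]: N:empty,E:wait,S:empty,W:wait | queues: N=0 E=1 S=0 W=4
Step 4 [NS]: N:empty,E:wait,S:empty,W:wait | queues: N=0 E=1 S=0 W=4
Cars crossed by step 4: 3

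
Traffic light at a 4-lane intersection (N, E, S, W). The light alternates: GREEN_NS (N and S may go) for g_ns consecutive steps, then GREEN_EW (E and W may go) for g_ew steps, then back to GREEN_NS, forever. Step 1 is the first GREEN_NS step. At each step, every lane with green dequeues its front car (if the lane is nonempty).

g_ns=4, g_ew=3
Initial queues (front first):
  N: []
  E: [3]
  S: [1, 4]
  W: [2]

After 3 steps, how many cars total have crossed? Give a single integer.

Answer: 2

Derivation:
Step 1 [NS]: N:empty,E:wait,S:car1-GO,W:wait | queues: N=0 E=1 S=1 W=1
Step 2 [NS]: N:empty,E:wait,S:car4-GO,W:wait | queues: N=0 E=1 S=0 W=1
Step 3 [NS]: N:empty,E:wait,S:empty,W:wait | queues: N=0 E=1 S=0 W=1
Cars crossed by step 3: 2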